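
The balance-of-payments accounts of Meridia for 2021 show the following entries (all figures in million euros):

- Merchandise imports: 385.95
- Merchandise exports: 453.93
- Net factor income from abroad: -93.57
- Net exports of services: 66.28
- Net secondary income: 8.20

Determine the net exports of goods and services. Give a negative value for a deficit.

134.26

Goods balance = 453.93 - 385.95 = 67.98
Services balance = 66.28
Trade balance (goods + services) = 67.98 + 66.28 = 134.26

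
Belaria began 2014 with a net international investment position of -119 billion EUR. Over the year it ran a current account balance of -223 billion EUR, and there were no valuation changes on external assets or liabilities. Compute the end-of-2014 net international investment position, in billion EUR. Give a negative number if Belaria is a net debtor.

-342

With no valuation effects, change in NIIP = current account = -223
End-of-year NIIP = -119 + (-223) = -342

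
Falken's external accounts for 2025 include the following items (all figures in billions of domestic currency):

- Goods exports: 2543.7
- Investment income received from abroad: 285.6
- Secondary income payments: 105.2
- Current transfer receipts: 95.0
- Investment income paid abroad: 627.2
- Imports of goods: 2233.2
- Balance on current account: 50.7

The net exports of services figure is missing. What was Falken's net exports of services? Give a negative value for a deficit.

92.0

Current account = goods balance + services balance + net primary income + net secondary income
Sum of the known components = -41.3
Net exports of services = CA - (known components) = 50.7 - (-41.3) = 92.0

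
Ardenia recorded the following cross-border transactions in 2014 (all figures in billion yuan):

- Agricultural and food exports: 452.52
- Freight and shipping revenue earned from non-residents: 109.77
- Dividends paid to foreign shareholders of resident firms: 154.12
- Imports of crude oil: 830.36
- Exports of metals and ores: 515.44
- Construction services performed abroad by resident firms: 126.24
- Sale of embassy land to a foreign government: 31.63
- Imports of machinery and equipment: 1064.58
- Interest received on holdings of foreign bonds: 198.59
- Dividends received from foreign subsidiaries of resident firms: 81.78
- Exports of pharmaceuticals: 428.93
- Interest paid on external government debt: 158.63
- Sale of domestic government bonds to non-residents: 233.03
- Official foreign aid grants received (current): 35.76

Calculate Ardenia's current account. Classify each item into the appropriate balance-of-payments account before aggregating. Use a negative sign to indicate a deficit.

Goods: -1064.58 + 452.52 + 515.44 + 428.93 - 830.36 = -498.05
Services: 126.24 + 109.77 = 236.01
Primary income: -158.63 - 154.12 + 81.78 + 198.59 = -32.38
Secondary income: 35.76
Current account = (-498.05) + 236.01 + (-32.38) + 35.76 = -258.66
(Excluded from the current account — capital account: sale of embassy land to a foreign government 31.63; financial account: sale of domestic government bonds to non-residents 233.03.)

-258.66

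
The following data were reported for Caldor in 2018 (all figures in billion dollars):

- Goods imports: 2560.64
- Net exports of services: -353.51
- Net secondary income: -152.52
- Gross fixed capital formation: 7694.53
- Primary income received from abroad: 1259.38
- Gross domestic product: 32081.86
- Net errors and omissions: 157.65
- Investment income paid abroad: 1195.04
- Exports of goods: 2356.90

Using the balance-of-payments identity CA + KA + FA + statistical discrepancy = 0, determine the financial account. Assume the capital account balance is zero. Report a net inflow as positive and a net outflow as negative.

Goods balance = 2356.90 - 2560.64 = -203.74
Services balance = -353.51
Trade balance (goods + services) = -203.74 + (-353.51) = -557.25
Net primary income = 1259.38 - 1195.04 = 64.34
Net secondary income = -152.52
Current account = -557.25 + 64.34 + (-152.52) = -645.43
Financial account = -(-645.43 + 157.65) = 487.78

487.78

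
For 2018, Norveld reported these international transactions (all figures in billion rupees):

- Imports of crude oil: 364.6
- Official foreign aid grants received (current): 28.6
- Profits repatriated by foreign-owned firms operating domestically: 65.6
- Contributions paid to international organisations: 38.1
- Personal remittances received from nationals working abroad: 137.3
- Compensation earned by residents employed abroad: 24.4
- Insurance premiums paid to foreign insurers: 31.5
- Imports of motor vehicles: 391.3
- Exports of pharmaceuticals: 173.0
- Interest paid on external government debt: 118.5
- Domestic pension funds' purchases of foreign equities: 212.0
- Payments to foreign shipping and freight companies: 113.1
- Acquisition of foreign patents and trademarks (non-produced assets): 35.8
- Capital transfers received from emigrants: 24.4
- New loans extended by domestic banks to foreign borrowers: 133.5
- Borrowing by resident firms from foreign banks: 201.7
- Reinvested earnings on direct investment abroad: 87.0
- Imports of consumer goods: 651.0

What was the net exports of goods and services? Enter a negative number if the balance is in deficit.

Goods: -391.3 - 651.0 - 364.6 + 173.0 = -1233.9
Services: -31.5 - 113.1 = -144.6
Trade balance = -1233.9 + (-144.6) = -1378.5
(Excluded from the trade balance — secondary income: official foreign aid grants received (current) 28.6, contributions paid to international organisations 38.1, personal remittances received from nationals working abroad 137.3; primary income: profits repatriated by foreign-owned firms operating domestically 65.6, compensation earned by residents employed abroad 24.4, interest paid on external government debt 118.5, reinvested earnings on direct investment abroad 87.0; financial account: domestic pension funds' purchases of foreign equities 212.0, new loans extended by domestic banks to foreign borrowers 133.5, borrowing by resident firms from foreign banks 201.7; capital account: acquisition of foreign patents and trademarks (non-produced assets) 35.8, capital transfers received from emigrants 24.4.)

-1378.5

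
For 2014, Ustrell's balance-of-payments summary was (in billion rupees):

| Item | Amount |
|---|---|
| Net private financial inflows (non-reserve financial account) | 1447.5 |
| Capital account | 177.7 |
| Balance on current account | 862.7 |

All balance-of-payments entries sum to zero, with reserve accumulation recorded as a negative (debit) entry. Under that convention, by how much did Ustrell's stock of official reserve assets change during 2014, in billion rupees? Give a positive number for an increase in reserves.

2487.9

Official reserve transactions balance = -(862.7 + 177.7 + 1447.5) = -2487.9
An accumulation of reserves is recorded as a debit (negative entry), so the change in the stock of reserves is the negative of that balance.
Change in official reserves = -(-2487.9) = 2487.9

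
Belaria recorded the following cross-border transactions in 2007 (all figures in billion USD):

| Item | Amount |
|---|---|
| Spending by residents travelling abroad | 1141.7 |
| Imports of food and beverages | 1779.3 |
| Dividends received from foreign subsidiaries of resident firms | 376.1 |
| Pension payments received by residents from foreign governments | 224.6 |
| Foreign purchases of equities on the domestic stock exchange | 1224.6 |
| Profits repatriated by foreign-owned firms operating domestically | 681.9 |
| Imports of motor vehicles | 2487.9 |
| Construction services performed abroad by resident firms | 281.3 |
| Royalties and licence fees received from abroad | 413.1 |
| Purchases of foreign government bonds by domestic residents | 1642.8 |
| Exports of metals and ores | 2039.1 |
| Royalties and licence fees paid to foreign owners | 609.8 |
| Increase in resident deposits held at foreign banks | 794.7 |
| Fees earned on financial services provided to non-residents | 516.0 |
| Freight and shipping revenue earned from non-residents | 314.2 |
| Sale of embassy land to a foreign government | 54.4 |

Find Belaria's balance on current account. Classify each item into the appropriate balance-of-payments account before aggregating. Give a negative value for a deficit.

-2536.2

Goods: -1779.3 - 2487.9 + 2039.1 = -2228.1
Services: 314.2 + 413.1 - 609.8 + 516.0 + 281.3 - 1141.7 = -226.9
Primary income: 376.1 - 681.9 = -305.8
Secondary income: 224.6
Current account = (-2228.1) + (-226.9) + (-305.8) + 224.6 = -2536.2
(Excluded from the current account — financial account: foreign purchases of equities on the domestic stock exchange 1224.6, purchases of foreign government bonds by domestic residents 1642.8, increase in resident deposits held at foreign banks 794.7; capital account: sale of embassy land to a foreign government 54.4.)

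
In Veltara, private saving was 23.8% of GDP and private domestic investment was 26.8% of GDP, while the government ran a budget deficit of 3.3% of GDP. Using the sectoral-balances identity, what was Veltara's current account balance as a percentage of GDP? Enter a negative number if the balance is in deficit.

-6.3

By the sectoral-balances identity, CA = (S_private - I) + (T - G).
Private balance = 23.8 - 26.8 = -3.0
Government balance (T - G) = -3.3
CA = -3.0 + (-3.3) = -6.3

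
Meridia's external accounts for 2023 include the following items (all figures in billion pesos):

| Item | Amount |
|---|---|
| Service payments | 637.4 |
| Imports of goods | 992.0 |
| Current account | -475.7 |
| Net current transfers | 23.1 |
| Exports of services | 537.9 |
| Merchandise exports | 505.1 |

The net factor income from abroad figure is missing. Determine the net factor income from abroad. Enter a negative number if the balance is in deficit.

Current account = goods balance + services balance + net primary income + net secondary income
Sum of the known components = -563.3
Net factor income from abroad = CA - (known components) = -475.7 - (-563.3) = 87.6

87.6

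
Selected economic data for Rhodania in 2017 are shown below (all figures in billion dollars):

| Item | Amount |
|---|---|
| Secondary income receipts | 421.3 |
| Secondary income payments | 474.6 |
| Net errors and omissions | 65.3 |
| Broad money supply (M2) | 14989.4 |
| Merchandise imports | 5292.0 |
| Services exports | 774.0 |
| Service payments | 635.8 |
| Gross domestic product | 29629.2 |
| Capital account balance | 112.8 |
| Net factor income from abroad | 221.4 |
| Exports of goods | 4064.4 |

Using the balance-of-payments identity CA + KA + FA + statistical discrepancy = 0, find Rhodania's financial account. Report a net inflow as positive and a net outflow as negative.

Goods balance = 4064.4 - 5292.0 = -1227.6
Services balance = 774.0 - 635.8 = 138.2
Trade balance (goods + services) = -1227.6 + 138.2 = -1089.4
Net primary income = 221.4
Net secondary income = 421.3 - 474.6 = -53.3
Current account = -1089.4 + 221.4 + (-53.3) = -921.3
Financial account = -(-921.3 + 112.8 + 65.3) = 743.2

743.2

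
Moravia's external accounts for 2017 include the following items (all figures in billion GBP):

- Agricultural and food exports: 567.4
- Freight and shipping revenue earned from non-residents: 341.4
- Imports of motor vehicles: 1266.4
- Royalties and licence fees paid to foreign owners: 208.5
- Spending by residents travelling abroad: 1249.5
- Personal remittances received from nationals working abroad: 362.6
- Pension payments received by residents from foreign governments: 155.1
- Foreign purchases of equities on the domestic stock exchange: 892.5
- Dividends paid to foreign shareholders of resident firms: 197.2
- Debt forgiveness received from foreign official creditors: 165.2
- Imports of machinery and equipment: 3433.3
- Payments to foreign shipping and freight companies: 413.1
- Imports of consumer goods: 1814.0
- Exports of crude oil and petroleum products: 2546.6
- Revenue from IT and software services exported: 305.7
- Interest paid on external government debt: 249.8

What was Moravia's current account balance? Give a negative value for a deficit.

-4553.0

Goods: -3433.3 - 1266.4 + 2546.6 - 1814.0 + 567.4 = -3399.7
Services: -413.1 - 208.5 + 341.4 + 305.7 - 1249.5 = -1224.0
Primary income: -197.2 - 249.8 = -447.0
Secondary income: 362.6 + 155.1 = 517.7
Current account = (-3399.7) + (-1224.0) + (-447.0) + 517.7 = -4553.0
(Excluded from the current account — financial account: foreign purchases of equities on the domestic stock exchange 892.5; capital account: debt forgiveness received from foreign official creditors 165.2.)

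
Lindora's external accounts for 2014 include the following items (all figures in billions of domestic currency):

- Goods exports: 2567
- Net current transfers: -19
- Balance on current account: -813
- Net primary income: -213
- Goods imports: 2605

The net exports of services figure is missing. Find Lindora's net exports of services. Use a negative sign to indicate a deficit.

-543

Current account = goods balance + services balance + net primary income + net secondary income
Sum of the known components = -270
Net exports of services = CA - (known components) = -813 - (-270) = -543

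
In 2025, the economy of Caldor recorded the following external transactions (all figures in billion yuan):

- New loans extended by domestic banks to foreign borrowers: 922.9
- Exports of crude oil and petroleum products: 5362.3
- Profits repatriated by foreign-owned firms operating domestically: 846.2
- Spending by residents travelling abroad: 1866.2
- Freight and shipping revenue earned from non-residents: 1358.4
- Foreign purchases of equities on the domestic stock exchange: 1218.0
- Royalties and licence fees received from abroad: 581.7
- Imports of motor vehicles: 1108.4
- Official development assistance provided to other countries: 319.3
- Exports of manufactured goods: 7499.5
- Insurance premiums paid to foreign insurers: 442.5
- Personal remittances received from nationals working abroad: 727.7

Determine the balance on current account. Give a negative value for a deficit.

Goods: 7499.5 - 1108.4 + 5362.3 = 11753.4
Services: -442.5 - 1866.2 + 581.7 + 1358.4 = -368.6
Primary income: -846.2
Secondary income: -319.3 + 727.7 = 408.4
Current account = 11753.4 + (-368.6) + (-846.2) + 408.4 = 10947.0
(Excluded from the current account — financial account: new loans extended by domestic banks to foreign borrowers 922.9, foreign purchases of equities on the domestic stock exchange 1218.0.)

10947.0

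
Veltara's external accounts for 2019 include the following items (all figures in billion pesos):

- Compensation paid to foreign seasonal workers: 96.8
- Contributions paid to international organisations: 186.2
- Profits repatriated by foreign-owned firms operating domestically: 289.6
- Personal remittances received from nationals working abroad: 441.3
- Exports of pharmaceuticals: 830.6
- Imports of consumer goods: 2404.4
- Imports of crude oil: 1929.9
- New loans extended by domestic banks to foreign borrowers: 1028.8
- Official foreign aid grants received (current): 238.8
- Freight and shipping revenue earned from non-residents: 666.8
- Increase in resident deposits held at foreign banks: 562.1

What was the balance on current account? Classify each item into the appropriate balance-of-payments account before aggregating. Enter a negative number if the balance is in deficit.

Goods: 830.6 - 2404.4 - 1929.9 = -3503.7
Services: 666.8
Primary income: -289.6 - 96.8 = -386.4
Secondary income: 441.3 + 238.8 - 186.2 = 493.9
Current account = (-3503.7) + 666.8 + (-386.4) + 493.9 = -2729.4
(Excluded from the current account — financial account: new loans extended by domestic banks to foreign borrowers 1028.8, increase in resident deposits held at foreign banks 562.1.)

-2729.4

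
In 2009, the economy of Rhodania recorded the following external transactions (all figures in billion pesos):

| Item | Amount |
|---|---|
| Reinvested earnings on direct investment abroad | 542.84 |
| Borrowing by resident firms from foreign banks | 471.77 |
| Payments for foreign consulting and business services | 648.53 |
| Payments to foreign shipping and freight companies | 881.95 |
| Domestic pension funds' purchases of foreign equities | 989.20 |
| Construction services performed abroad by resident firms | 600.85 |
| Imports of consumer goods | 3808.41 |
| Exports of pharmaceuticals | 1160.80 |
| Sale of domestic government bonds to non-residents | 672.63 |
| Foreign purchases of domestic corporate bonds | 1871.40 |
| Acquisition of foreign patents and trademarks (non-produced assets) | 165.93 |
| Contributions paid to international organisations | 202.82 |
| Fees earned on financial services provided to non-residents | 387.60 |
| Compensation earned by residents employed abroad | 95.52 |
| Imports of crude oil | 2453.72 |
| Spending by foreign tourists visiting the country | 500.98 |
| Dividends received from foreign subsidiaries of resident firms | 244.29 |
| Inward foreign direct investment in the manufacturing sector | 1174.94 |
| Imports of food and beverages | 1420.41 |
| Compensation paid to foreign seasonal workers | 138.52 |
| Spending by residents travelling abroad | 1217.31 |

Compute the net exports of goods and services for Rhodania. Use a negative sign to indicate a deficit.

Goods: 1160.80 - 3808.41 - 1420.41 - 2453.72 = -6521.74
Services: -881.95 + 500.98 + 600.85 + 387.60 - 648.53 - 1217.31 = -1258.36
Trade balance = -6521.74 + (-1258.36) = -7780.10
(Excluded from the trade balance — primary income: reinvested earnings on direct investment abroad 542.84, compensation earned by residents employed abroad 95.52, dividends received from foreign subsidiaries of resident firms 244.29, compensation paid to foreign seasonal workers 138.52; financial account: borrowing by resident firms from foreign banks 471.77, domestic pension funds' purchases of foreign equities 989.20, sale of domestic government bonds to non-residents 672.63, foreign purchases of domestic corporate bonds 1871.40, inward foreign direct investment in the manufacturing sector 1174.94; capital account: acquisition of foreign patents and trademarks (non-produced assets) 165.93; secondary income: contributions paid to international organisations 202.82.)

-7780.10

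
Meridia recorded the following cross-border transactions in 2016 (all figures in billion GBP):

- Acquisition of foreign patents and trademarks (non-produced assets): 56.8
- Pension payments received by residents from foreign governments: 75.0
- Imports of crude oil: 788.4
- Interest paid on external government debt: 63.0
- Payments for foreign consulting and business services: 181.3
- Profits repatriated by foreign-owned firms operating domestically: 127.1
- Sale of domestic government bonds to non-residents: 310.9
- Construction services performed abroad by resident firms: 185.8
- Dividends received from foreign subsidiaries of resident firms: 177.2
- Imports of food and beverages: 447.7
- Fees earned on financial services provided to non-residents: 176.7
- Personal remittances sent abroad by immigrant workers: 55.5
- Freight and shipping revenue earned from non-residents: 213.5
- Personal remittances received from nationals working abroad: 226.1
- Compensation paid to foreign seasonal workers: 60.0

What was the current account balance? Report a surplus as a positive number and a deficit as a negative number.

-668.7

Goods: -447.7 - 788.4 = -1236.1
Services: 176.7 + 185.8 + 213.5 - 181.3 = 394.7
Primary income: -127.1 + 177.2 - 63.0 - 60.0 = -72.9
Secondary income: 75.0 - 55.5 + 226.1 = 245.6
Current account = (-1236.1) + 394.7 + (-72.9) + 245.6 = -668.7
(Excluded from the current account — capital account: acquisition of foreign patents and trademarks (non-produced assets) 56.8; financial account: sale of domestic government bonds to non-residents 310.9.)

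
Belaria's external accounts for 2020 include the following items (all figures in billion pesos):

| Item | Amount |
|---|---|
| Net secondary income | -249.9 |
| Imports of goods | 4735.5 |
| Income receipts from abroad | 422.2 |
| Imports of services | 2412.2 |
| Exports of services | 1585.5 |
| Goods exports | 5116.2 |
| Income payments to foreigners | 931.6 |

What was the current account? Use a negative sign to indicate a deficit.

-1205.3

Goods balance = 5116.2 - 4735.5 = 380.7
Services balance = 1585.5 - 2412.2 = -826.7
Trade balance (goods + services) = 380.7 + (-826.7) = -446.0
Net primary income = 422.2 - 931.6 = -509.4
Net secondary income = -249.9
Current account = -446.0 + (-509.4) + (-249.9) = -1205.3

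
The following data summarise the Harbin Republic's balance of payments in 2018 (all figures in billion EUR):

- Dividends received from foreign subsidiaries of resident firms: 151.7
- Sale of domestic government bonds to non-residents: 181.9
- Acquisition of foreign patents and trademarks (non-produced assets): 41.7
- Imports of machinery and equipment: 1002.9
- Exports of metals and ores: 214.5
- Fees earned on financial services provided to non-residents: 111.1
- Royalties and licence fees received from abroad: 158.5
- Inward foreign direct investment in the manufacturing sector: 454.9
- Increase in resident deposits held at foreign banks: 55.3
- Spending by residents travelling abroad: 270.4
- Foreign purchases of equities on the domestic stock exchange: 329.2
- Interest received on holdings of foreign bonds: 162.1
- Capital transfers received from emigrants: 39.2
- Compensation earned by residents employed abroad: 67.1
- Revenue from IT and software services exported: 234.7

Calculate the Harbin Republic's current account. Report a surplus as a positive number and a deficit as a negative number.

Goods: 214.5 - 1002.9 = -788.4
Services: -270.4 + 111.1 + 234.7 + 158.5 = 233.9
Primary income: 162.1 + 67.1 + 151.7 = 380.9
Current account = (-788.4) + 233.9 + 380.9 = -173.6
(Excluded from the current account — financial account: sale of domestic government bonds to non-residents 181.9, inward foreign direct investment in the manufacturing sector 454.9, increase in resident deposits held at foreign banks 55.3, foreign purchases of equities on the domestic stock exchange 329.2; capital account: acquisition of foreign patents and trademarks (non-produced assets) 41.7, capital transfers received from emigrants 39.2.)

-173.6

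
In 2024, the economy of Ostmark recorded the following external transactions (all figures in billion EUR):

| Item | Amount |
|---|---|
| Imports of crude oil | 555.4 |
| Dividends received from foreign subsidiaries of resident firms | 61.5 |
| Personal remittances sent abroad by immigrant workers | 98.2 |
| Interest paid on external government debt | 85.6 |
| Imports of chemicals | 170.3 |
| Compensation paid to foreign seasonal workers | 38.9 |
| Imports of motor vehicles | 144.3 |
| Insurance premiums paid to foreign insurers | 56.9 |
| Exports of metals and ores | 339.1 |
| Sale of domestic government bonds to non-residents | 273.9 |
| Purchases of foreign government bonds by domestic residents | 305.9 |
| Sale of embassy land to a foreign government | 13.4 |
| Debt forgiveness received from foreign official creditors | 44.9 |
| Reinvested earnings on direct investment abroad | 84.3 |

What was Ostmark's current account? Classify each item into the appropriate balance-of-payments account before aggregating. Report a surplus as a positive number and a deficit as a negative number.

Goods: -555.4 + 339.1 - 144.3 - 170.3 = -530.9
Services: -56.9
Primary income: 84.3 - 38.9 - 85.6 + 61.5 = 21.3
Secondary income: -98.2
Current account = (-530.9) + (-56.9) + 21.3 + (-98.2) = -664.7
(Excluded from the current account — financial account: sale of domestic government bonds to non-residents 273.9, purchases of foreign government bonds by domestic residents 305.9; capital account: sale of embassy land to a foreign government 13.4, debt forgiveness received from foreign official creditors 44.9.)

-664.7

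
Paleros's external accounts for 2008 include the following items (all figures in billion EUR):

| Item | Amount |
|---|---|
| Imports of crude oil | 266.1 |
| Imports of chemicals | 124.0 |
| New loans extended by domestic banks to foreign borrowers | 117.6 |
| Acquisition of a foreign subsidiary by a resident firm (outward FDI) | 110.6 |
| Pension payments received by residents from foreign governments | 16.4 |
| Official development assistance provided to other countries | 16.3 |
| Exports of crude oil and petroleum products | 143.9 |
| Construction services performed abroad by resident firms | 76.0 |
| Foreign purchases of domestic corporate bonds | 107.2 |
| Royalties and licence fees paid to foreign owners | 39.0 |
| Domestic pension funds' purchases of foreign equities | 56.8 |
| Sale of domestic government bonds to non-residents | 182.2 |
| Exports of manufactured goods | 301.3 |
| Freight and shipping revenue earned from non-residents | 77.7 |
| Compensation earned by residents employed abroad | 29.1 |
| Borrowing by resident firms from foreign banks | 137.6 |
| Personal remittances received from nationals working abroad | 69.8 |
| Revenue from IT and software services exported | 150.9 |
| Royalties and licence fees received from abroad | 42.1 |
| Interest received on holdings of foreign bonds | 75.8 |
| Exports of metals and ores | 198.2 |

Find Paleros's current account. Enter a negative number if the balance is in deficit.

735.8

Goods: 198.2 - 124.0 + 301.3 + 143.9 - 266.1 = 253.3
Services: 76.0 - 39.0 + 42.1 + 77.7 + 150.9 = 307.7
Primary income: 75.8 + 29.1 = 104.9
Secondary income: 69.8 - 16.3 + 16.4 = 69.9
Current account = 253.3 + 307.7 + 104.9 + 69.9 = 735.8
(Excluded from the current account — financial account: new loans extended by domestic banks to foreign borrowers 117.6, acquisition of a foreign subsidiary by a resident firm (outward FDI) 110.6, foreign purchases of domestic corporate bonds 107.2, domestic pension funds' purchases of foreign equities 56.8, sale of domestic government bonds to non-residents 182.2, borrowing by resident firms from foreign banks 137.6.)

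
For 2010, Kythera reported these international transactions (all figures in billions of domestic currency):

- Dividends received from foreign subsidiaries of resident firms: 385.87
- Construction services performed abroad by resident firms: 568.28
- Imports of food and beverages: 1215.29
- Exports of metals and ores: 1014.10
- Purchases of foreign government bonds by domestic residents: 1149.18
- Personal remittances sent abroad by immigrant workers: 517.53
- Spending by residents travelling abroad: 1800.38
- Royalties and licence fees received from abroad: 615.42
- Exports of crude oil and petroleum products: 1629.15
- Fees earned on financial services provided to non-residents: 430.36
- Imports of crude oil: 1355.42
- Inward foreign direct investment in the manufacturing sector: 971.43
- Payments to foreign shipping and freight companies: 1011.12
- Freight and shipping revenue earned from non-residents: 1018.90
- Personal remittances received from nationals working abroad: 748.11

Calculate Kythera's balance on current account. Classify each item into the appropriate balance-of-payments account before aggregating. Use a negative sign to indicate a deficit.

Goods: -1215.29 - 1355.42 + 1014.10 + 1629.15 = 72.54
Services: 430.36 + 1018.90 - 1011.12 + 615.42 - 1800.38 + 568.28 = -178.54
Primary income: 385.87
Secondary income: -517.53 + 748.11 = 230.58
Current account = 72.54 + (-178.54) + 385.87 + 230.58 = 510.45
(Excluded from the current account — financial account: purchases of foreign government bonds by domestic residents 1149.18, inward foreign direct investment in the manufacturing sector 971.43.)

510.45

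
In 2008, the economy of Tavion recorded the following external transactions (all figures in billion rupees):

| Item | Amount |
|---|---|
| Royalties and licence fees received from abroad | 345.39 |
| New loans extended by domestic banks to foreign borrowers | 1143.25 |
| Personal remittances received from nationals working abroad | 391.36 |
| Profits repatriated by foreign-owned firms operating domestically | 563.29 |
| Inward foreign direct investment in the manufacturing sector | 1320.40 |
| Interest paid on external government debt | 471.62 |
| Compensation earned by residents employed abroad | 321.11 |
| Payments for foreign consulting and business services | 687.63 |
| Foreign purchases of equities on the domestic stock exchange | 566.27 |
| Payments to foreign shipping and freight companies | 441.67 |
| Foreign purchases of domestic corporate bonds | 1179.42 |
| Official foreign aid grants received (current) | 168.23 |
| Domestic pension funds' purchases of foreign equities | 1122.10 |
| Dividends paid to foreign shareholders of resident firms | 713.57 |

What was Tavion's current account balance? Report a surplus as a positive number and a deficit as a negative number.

Services: 345.39 - 441.67 - 687.63 = -783.91
Primary income: -471.62 + 321.11 - 713.57 - 563.29 = -1427.37
Secondary income: 168.23 + 391.36 = 559.59
Current account = (-783.91) + (-1427.37) + 559.59 = -1651.69
(Excluded from the current account — financial account: new loans extended by domestic banks to foreign borrowers 1143.25, inward foreign direct investment in the manufacturing sector 1320.40, foreign purchases of equities on the domestic stock exchange 566.27, foreign purchases of domestic corporate bonds 1179.42, domestic pension funds' purchases of foreign equities 1122.10.)

-1651.69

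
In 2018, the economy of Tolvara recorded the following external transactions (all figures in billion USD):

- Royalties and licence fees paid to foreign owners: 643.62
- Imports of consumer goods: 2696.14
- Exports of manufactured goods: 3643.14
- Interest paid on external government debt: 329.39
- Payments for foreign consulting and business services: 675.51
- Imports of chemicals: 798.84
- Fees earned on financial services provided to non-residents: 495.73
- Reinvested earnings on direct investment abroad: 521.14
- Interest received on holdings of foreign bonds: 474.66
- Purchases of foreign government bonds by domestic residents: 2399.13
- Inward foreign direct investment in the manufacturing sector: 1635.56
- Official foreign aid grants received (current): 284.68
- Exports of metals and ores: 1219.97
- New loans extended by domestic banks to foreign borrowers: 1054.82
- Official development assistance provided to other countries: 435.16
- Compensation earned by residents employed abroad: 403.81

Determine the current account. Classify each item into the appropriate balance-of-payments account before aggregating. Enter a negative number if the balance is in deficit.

Goods: 3643.14 + 1219.97 - 2696.14 - 798.84 = 1368.13
Services: -643.62 + 495.73 - 675.51 = -823.40
Primary income: -329.39 + 403.81 + 521.14 + 474.66 = 1070.22
Secondary income: 284.68 - 435.16 = -150.48
Current account = 1368.13 + (-823.40) + 1070.22 + (-150.48) = 1464.47
(Excluded from the current account — financial account: purchases of foreign government bonds by domestic residents 2399.13, inward foreign direct investment in the manufacturing sector 1635.56, new loans extended by domestic banks to foreign borrowers 1054.82.)

1464.47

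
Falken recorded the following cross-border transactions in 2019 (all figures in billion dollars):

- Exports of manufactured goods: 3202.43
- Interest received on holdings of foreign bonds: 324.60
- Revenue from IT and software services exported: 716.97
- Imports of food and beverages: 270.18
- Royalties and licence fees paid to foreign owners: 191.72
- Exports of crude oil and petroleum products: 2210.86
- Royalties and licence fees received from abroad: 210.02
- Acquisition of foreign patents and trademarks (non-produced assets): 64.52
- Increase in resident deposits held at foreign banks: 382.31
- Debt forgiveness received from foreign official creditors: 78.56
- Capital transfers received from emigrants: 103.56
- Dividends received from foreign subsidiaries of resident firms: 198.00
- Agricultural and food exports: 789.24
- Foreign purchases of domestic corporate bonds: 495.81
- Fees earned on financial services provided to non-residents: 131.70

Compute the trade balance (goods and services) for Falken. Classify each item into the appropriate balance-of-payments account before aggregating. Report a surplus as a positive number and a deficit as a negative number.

Goods: 789.24 - 270.18 + 2210.86 + 3202.43 = 5932.35
Services: 210.02 + 716.97 + 131.70 - 191.72 = 866.97
Trade balance = 5932.35 + 866.97 = 6799.32
(Excluded from the trade balance — primary income: interest received on holdings of foreign bonds 324.60, dividends received from foreign subsidiaries of resident firms 198.00; capital account: acquisition of foreign patents and trademarks (non-produced assets) 64.52, debt forgiveness received from foreign official creditors 78.56, capital transfers received from emigrants 103.56; financial account: increase in resident deposits held at foreign banks 382.31, foreign purchases of domestic corporate bonds 495.81.)

6799.32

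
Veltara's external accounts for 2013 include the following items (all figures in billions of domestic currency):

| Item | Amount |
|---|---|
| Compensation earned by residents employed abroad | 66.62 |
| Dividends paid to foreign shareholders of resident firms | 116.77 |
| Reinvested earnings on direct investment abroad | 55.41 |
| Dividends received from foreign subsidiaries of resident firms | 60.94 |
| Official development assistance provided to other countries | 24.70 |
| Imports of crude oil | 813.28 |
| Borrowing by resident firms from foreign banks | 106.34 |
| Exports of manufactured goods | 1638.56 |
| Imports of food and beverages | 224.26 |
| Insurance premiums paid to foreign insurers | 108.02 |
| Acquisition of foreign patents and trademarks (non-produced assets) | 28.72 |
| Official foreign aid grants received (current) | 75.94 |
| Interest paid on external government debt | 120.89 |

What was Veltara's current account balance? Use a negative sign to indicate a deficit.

489.55

Goods: 1638.56 - 224.26 - 813.28 = 601.02
Services: -108.02
Primary income: -120.89 + 60.94 + 55.41 - 116.77 + 66.62 = -54.69
Secondary income: 75.94 - 24.70 = 51.24
Current account = 601.02 + (-108.02) + (-54.69) + 51.24 = 489.55
(Excluded from the current account — financial account: borrowing by resident firms from foreign banks 106.34; capital account: acquisition of foreign patents and trademarks (non-produced assets) 28.72.)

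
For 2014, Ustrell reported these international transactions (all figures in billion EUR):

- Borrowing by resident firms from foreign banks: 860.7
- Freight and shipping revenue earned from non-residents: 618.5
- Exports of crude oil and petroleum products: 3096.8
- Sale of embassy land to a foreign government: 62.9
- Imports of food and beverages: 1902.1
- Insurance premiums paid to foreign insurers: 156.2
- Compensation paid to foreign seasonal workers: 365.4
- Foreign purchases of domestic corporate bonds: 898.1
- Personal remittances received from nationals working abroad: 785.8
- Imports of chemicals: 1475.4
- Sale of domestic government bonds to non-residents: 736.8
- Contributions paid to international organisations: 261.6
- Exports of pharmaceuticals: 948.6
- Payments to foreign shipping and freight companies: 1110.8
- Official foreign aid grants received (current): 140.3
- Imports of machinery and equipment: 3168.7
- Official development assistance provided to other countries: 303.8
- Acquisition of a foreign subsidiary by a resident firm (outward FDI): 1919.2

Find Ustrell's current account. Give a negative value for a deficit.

Goods: -1902.1 + 3096.8 - 1475.4 - 3168.7 + 948.6 = -2500.8
Services: 618.5 - 156.2 - 1110.8 = -648.5
Primary income: -365.4
Secondary income: 140.3 - 303.8 + 785.8 - 261.6 = 360.7
Current account = (-2500.8) + (-648.5) + (-365.4) + 360.7 = -3154.0
(Excluded from the current account — financial account: borrowing by resident firms from foreign banks 860.7, foreign purchases of domestic corporate bonds 898.1, sale of domestic government bonds to non-residents 736.8, acquisition of a foreign subsidiary by a resident firm (outward FDI) 1919.2; capital account: sale of embassy land to a foreign government 62.9.)

-3154.0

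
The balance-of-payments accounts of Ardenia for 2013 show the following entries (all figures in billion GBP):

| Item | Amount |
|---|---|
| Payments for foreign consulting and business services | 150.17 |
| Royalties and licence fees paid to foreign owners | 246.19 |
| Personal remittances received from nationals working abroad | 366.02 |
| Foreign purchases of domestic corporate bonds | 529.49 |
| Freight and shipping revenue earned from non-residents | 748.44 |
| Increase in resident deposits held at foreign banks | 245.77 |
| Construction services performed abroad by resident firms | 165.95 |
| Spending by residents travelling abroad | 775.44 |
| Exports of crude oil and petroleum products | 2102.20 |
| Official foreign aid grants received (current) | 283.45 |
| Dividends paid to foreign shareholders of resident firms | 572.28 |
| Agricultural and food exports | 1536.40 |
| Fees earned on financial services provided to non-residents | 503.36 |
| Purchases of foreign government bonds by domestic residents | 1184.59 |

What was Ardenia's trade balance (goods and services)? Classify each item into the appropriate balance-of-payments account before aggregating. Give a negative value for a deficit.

3884.55

Goods: 1536.40 + 2102.20 = 3638.60
Services: -246.19 + 748.44 - 775.44 + 503.36 + 165.95 - 150.17 = 245.95
Trade balance = 3638.60 + 245.95 = 3884.55
(Excluded from the trade balance — secondary income: personal remittances received from nationals working abroad 366.02, official foreign aid grants received (current) 283.45; financial account: foreign purchases of domestic corporate bonds 529.49, increase in resident deposits held at foreign banks 245.77, purchases of foreign government bonds by domestic residents 1184.59; primary income: dividends paid to foreign shareholders of resident firms 572.28.)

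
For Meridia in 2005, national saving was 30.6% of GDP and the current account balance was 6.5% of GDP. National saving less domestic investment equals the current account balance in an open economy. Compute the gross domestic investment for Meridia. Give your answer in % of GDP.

24.1

S - I = CA (net lending to the rest of the world).
I = S - CA = 30.6 - 6.5 = 24.1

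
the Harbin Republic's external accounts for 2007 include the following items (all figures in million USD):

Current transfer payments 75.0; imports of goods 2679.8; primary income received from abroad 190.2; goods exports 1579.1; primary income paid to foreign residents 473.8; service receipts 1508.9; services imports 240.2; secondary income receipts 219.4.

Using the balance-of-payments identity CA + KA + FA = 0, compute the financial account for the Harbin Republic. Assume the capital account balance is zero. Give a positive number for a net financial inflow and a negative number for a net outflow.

Goods balance = 1579.1 - 2679.8 = -1100.7
Services balance = 1508.9 - 240.2 = 1268.7
Trade balance (goods + services) = -1100.7 + 1268.7 = 168.0
Net primary income = 190.2 - 473.8 = -283.6
Net secondary income = 219.4 - 75.0 = 144.4
Current account = 168.0 + (-283.6) + 144.4 = 28.8
Financial account = -(28.8) = -28.8

-28.8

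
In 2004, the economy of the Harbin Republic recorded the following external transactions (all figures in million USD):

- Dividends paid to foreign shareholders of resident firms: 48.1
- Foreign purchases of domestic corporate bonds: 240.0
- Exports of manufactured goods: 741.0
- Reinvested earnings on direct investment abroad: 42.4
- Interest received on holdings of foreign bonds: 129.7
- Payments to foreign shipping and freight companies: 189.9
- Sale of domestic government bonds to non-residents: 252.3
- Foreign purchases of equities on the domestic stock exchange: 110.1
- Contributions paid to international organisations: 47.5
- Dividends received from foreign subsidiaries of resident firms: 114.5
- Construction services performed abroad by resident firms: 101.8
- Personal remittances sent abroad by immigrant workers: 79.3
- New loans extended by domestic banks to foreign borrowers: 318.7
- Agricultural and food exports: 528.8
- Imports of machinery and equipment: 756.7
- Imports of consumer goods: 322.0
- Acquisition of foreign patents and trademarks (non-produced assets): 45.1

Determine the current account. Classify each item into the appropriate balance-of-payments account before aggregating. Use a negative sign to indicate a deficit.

214.7

Goods: -756.7 + 741.0 - 322.0 + 528.8 = 191.1
Services: -189.9 + 101.8 = -88.1
Primary income: -48.1 + 129.7 + 114.5 + 42.4 = 238.5
Secondary income: -47.5 - 79.3 = -126.8
Current account = 191.1 + (-88.1) + 238.5 + (-126.8) = 214.7
(Excluded from the current account — financial account: foreign purchases of domestic corporate bonds 240.0, sale of domestic government bonds to non-residents 252.3, foreign purchases of equities on the domestic stock exchange 110.1, new loans extended by domestic banks to foreign borrowers 318.7; capital account: acquisition of foreign patents and trademarks (non-produced assets) 45.1.)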